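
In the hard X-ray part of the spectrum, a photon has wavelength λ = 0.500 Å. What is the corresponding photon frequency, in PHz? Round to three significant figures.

First convert: λ = 0.500 Å = 5.00 × 10^-11 m.
The photon relation is f = c/λ, giving f = 5.996 × 10^18 Hz.
Converting to PHz: f = 5996 PHz ≈ 6000 PHz.

6000 PHz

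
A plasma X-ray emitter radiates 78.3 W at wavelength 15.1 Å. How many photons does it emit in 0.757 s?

Total energy: E_total = P·t = 78.3 × 0.757 = 59.27 J.
Per-photon energy: E = 1.316e-16 J.
N = E_total / E_photon = 4.51e17.

4.51e17 photons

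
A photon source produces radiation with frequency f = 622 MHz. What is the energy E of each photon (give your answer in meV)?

Convert to SI: f = 622 MHz = 6.22·10^8 Hz.
Apply E = hf: E = 4.121·10^-25 J.
Converting to meV: E = 0.002572 meV ≈ 2.57·10^-3 meV.

2.57·10^-3 meV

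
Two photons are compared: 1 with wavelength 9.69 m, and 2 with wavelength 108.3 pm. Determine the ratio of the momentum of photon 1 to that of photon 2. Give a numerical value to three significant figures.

1.12e-11

p_1 = 6.838e-35 kg·m/s (from wavelength = 9.69 m, via p = h/λ).
p_2 = 6.118e-24 kg·m/s (from wavelength = 108.3 pm, via p = h/λ).
Ratio = 6.838e-35 / 6.118e-24 = 1.12e-11.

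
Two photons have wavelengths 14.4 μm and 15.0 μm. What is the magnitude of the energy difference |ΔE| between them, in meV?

Using E = hc/λ: E₁ = 1.379e-20 J, E₂ = 1.324e-20 J.
|ΔE| = |1.379e-20 − 1.324e-20| = 5.52e-22 J = 3.44 meV.

3.44 meV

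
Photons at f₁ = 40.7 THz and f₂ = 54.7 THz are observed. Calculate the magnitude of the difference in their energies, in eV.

Using E = hf: E₁ = 2.697 × 10^-20 J, E₂ = 3.624 × 10^-20 J.
|ΔE| = |2.697 × 10^-20 − 3.624 × 10^-20| = 9.28 × 10^-21 J = 0.0579 eV.

0.0579 eV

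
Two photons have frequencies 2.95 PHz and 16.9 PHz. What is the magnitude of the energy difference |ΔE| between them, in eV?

57.7 eV

Using E = hf: E₁ = 1.955e-18 J, E₂ = 1.120e-17 J.
|ΔE| = |1.955e-18 − 1.120e-17| = 9.24e-18 J = 57.7 eV.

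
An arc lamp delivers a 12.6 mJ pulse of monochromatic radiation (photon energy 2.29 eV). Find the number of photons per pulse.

Per-photon energy: E = 3.669·10^-19 J (from energy = 2.29 eV).
N = E_total / E_photon = 0.0126 J / 3.669·10^-19 J = 3.43·10^16.

3.43·10^16 photons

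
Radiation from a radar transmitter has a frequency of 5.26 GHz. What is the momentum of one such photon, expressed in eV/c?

2.18·10^-5 eV/c

(h = 6.62607015·10^-34 J·s, c = 2.99792458·10^8 m/s, 1 eV = 1.602176634·10^-19 J.)
Convert to SI: f = 5.26 GHz = 5.26·10^9 Hz.
For a photon p = hf/c, so p = 1.163·10^-32 kg·m/s.
Converting to eV/c: p = 2.175·10^-5 eV/c ≈ 2.18·10^-5 eV/c.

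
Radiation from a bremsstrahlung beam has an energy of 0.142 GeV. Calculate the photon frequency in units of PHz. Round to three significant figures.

Use h = 6.62607015e-34 J·s, 1 eV = 1.602176634e-19 J.
In SI units: E = 0.142 GeV = 2.2751e-11 J.
Apply f = E/h: f = 3.434e22 Hz.
Converting to PHz: f = 3.434e7 PHz ≈ 3.43e7 PHz.

3.43e7 PHz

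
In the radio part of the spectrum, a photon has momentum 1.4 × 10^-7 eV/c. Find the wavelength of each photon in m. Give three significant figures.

Take h = 6.62607015 × 10^-34 J·s, c = 2.99792458 × 10^8 m/s, 1 eV = 1.602176634 × 10^-19 J.
First convert: p = 1.4 × 10^-7 eV/c = 7.4820 × 10^-35 kg·m/s.
Since λ = h/p for a photon, λ = 8.856 m.
So λ ≈ 8.86 m.

8.86 m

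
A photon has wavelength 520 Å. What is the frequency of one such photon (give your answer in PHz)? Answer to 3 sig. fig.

First convert: λ = 520 Å = 5.20e-8 m.
Apply f = c/λ: f = 5.765e15 Hz.
Converting to PHz: f = 5.765 PHz ≈ 5.77 PHz.

5.77 PHz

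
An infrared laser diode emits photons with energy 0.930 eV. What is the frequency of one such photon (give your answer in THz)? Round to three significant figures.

(h = 6.62607015 × 10^-34 J·s, 1 eV = 1.602176634 × 10^-19 J.)
First convert: E = 0.930 eV = 1.4900 × 10^-19 J.
For a photon f = E/h, so f = 2.249 × 10^14 Hz.
Converting to THz: f = 224.9 THz ≈ 225 THz.

225 THz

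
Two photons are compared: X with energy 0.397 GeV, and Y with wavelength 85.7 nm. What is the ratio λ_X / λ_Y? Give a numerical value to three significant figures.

λ_X = 3.123 × 10^-15 m (from energy = 0.397 GeV, via λ = hc/E).
λ_Y = 8.570 × 10^-8 m (from wavelength = 85.7 nm, via λ given directly).
Ratio = 3.123 × 10^-15 / 8.570 × 10^-8 = 3.64 × 10^-8.

3.64 × 10^-8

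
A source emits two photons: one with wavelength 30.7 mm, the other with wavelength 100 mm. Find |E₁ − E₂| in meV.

Using E = hc/λ: E₁ = 6.471·10^-24 J, E₂ = 1.986·10^-24 J.
|ΔE| = |6.471·10^-24 − 1.986·10^-24| = 4.48·10^-24 J = 0.0280 meV.

0.0280 meV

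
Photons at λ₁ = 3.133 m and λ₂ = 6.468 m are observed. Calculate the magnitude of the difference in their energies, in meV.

2.04 × 10^-4 meV

Using E = hc/λ: E₁ = 6.3404 × 10^-26 J, E₂ = 3.0712 × 10^-26 J.
|ΔE| = |6.3404 × 10^-26 − 3.0712 × 10^-26| = 3.27 × 10^-26 J = 2.04 × 10^-4 meV.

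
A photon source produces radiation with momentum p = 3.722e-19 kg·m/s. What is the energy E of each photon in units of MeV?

For a photon E = pc, so E = 1.116e-10 J.
Converting to MeV: E = 696.4 MeV ≈ 696 MeV.

696 MeV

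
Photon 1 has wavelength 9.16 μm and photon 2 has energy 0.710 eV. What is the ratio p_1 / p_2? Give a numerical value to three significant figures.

0.191

p_1 = 7.234 × 10^-29 kg·m/s (from wavelength = 9.16 μm, via p = h/λ).
p_2 = 3.794 × 10^-28 kg·m/s (from energy = 0.710 eV, via p = E/c).
Ratio = 7.234 × 10^-29 / 3.794 × 10^-28 = 0.191.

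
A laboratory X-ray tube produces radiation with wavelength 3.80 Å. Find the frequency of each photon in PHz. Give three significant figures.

789 PHz

Take c = 2.99792458 × 10^8 m/s.
First convert: λ = 3.80 Å = 3.80 × 10^-10 m.
The photon relation is f = c/λ, giving f = 7.889 × 10^17 Hz.
Converting to PHz: f = 788.9 PHz ≈ 789 PHz.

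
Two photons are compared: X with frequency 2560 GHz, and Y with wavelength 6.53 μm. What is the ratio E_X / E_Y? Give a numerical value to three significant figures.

E_X = 1.696 × 10^-21 J (from frequency = 2560 GHz, via E = hf).
E_Y = 3.042 × 10^-20 J (from wavelength = 6.53 μm, via E = hc/λ).
Ratio = 1.696 × 10^-21 / 3.042 × 10^-20 = 0.0558.

0.0558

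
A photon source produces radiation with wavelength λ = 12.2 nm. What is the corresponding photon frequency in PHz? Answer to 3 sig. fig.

24.6 PHz

First convert: λ = 12.2 nm = 1.22e-8 m.
For a photon f = c/λ, so f = 2.457e16 Hz.
Converting to PHz: f = 24.57 PHz ≈ 24.6 PHz.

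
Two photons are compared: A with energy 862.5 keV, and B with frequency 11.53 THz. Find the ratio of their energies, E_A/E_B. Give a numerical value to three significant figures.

E_A = 1.382 × 10^-13 J (from energy = 862.5 keV, via E given directly).
E_B = 7.640 × 10^-21 J (from frequency = 11.53 THz, via E = hf).
Ratio = 1.382 × 10^-13 / 7.640 × 10^-21 = 1.81 × 10^7.

1.81 × 10^7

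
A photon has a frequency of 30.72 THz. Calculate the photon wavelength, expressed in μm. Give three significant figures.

9.76 μm

Use c = 2.99792458 × 10^8 m/s.
Convert to SI: f = 30.72 THz = 3.072 × 10^13 Hz.
Since λ = c/f for a photon, λ = 9.759 × 10^-6 m.
Converting to μm: λ = 9.759 μm ≈ 9.76 μm.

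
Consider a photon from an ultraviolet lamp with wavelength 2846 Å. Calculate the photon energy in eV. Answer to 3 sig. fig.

4.36 eV

Take h = 6.62607015e-34 J·s, c = 2.99792458e8 m/s, 1 eV = 1.602176634e-19 J.
Convert to SI: λ = 2846 Å = 2.846e-7 m.
For a photon E = hc/λ, so E = 6.980e-19 J.
Converting to eV: E = 4.356 eV ≈ 4.36 eV.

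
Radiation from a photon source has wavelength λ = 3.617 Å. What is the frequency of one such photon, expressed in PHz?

829 PHz

Take c = 2.99792458e8 m/s.
First convert: λ = 3.617 Å = 3.617e-10 m.
Since f = c/λ for a photon, f = 8.288e17 Hz.
Converting to PHz: f = 828.8 PHz ≈ 829 PHz.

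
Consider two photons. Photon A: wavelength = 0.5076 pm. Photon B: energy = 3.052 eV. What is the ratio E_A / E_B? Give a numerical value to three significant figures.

8.00e5

E_A = 3.913e-13 J (from wavelength = 0.5076 pm, via E = hc/λ).
E_B = 4.890e-19 J (from energy = 3.052 eV, via E given directly).
Ratio = 3.913e-13 / 4.890e-19 = 8.00e5.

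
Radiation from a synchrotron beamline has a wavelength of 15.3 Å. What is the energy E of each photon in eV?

810 eV

Convert to SI: λ = 15.3 Å = 1.53e-9 m.
For a photon E = hc/λ, so E = 1.298e-16 J.
Converting to eV: E = 810.4 eV ≈ 810 eV.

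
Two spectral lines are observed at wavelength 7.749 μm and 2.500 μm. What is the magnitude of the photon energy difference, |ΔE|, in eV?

Using E = hc/λ: E₁ = 2.5635·10^-20 J, E₂ = 7.9458·10^-20 J.
|ΔE| = |2.5635·10^-20 − 7.9458·10^-20| = 5.38·10^-20 J = 0.336 eV.

0.336 eV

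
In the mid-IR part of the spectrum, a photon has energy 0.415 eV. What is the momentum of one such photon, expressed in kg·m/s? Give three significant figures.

2.22e-28 kg·m/s

Take c = 2.99792458e8 m/s, 1 eV = 1.602176634e-19 J.
First convert: E = 0.415 eV = 6.6490e-20 J.
For a photon p = E/c, so p = 2.218e-28 kg·m/s.
So p ≈ 2.22e-28 kg·m/s.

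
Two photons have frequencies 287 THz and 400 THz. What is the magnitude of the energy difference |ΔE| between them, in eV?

0.467 eV

Using E = hf: E₁ = 1.902·10^-19 J, E₂ = 2.650·10^-19 J.
|ΔE| = |1.902·10^-19 − 2.650·10^-19| = 7.49·10^-20 J = 0.467 eV.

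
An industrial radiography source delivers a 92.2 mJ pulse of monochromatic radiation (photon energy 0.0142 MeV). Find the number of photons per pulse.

Per-photon energy: E = 2.275e-15 J (from energy = 0.0142 MeV).
N = E_total / E_photon = 0.0922 J / 2.275e-15 J = 4.05e13.

4.05e13 photons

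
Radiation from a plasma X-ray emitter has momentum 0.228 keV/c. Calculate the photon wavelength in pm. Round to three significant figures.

Use h = 6.62607015 × 10^-34 J·s, c = 2.99792458 × 10^8 m/s, 1 eV = 1.602176634 × 10^-19 J.
In SI units: p = 0.228 keV/c = 1.2185 × 10^-25 kg·m/s.
Since λ = h/p for a photon, λ = 5.438 × 10^-9 m.
Converting to pm: λ = 5438 pm ≈ 5440 pm.

5440 pm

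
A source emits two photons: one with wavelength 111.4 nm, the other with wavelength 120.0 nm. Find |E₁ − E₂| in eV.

0.798 eV

Using E = hc/λ: E₁ = 1.7832 × 10^-18 J, E₂ = 1.6554 × 10^-18 J.
|ΔE| = |1.7832 × 10^-18 − 1.6554 × 10^-18| = 1.28 × 10^-19 J = 0.798 eV.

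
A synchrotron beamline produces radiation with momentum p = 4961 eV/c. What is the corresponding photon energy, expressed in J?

(c = 2.99792458e8 m/s, 1 eV = 1.602176634e-19 J.)
First convert: p = 4961 eV/c = 2.6513e-24 kg·m/s.
The photon relation is E = pc, giving E = 7.948e-16 J.
So E ≈ 7.95e-16 J.

7.95e-16 J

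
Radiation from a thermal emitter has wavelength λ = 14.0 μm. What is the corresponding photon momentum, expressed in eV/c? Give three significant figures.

0.0886 eV/c

Convert to SI: λ = 14.0 μm = 1.40 × 10^-5 m.
Since p = h/λ for a photon, p = 4.733 × 10^-29 kg·m/s.
Converting to eV/c: p = 0.08856 eV/c ≈ 0.0886 eV/c.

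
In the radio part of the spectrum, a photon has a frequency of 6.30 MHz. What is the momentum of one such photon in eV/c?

Take h = 6.62607015 × 10^-34 J·s, c = 2.99792458 × 10^8 m/s, 1 eV = 1.602176634 × 10^-19 J.
First convert: f = 6.30 MHz = 6.30 × 10^6 Hz.
The photon relation is p = hf/c, giving p = 1.392 × 10^-35 kg·m/s.
Converting to eV/c: p = 2.605 × 10^-8 eV/c ≈ 2.61 × 10^-8 eV/c.

2.61 × 10^-8 eV/c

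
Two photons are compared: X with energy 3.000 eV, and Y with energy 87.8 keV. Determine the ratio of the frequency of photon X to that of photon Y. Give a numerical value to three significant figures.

f_X = 7.254e14 Hz (from energy = 3.000 eV, via f = E/h).
f_Y = 2.123e19 Hz (from energy = 87.8 keV, via f = E/h).
Ratio = 7.254e14 / 2.123e19 = 3.42e-5.

3.42e-5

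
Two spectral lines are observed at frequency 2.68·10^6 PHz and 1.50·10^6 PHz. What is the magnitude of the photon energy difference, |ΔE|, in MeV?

Using E = hf: E₁ = 1.776·10^-12 J, E₂ = 9.939·10^-13 J.
|ΔE| = |1.776·10^-12 − 9.939·10^-13| = 7.82·10^-13 J = 4.88 MeV.

4.88 MeV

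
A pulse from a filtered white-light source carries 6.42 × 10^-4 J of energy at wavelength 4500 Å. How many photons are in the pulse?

Per-photon energy: E = 4.414 × 10^-19 J (from wavelength = 4500 Å).
N = E_total / E_photon = 6.42 × 10^-4 J / 4.414 × 10^-19 J = 1.45 × 10^15.

1.45 × 10^15 photons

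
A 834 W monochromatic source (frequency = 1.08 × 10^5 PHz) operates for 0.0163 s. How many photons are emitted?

Total energy: E_total = P·t = 834 × 0.0163 = 13.59 J.
Per-photon energy: E = 7.156 × 10^-14 J.
N = E_total / E_photon = 1.90 × 10^14.

1.90 × 10^14 photons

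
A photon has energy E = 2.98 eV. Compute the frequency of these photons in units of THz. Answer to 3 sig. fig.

Take h = 6.62607015e-34 J·s, 1 eV = 1.602176634e-19 J.
Convert to SI: E = 2.98 eV = 4.7745e-19 J.
The photon relation is f = E/h, giving f = 7.206e14 Hz.
Converting to THz: f = 720.6 THz ≈ 721 THz.

721 THz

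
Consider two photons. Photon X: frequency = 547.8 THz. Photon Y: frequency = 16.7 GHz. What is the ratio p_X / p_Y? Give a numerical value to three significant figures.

3.28·10^4

p_X = 1.211·10^-27 kg·m/s (from frequency = 547.8 THz, via p = hf/c).
p_Y = 3.691·10^-32 kg·m/s (from frequency = 16.7 GHz, via p = hf/c).
Ratio = 1.211·10^-27 / 3.691·10^-32 = 3.28·10^4.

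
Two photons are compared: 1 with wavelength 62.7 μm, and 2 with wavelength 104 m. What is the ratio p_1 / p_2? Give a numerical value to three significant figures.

p_1 = 1.057e-29 kg·m/s (from wavelength = 62.7 μm, via p = h/λ).
p_2 = 6.371e-36 kg·m/s (from wavelength = 104 m, via p = h/λ).
Ratio = 1.057e-29 / 6.371e-36 = 1.66e6.

1.66e6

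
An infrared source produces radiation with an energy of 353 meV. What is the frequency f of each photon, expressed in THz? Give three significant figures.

Use h = 6.62607015e-34 J·s, 1 eV = 1.602176634e-19 J.
First convert: E = 353 meV = 5.6557e-20 J.
Since f = E/h for a photon, f = 8.536e13 Hz.
Converting to THz: f = 85.36 THz ≈ 85.4 THz.

85.4 THz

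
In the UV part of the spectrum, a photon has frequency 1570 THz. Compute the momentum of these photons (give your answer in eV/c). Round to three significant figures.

6.49 eV/c

First convert: f = 1570 THz = 1.57 × 10^15 Hz.
For a photon p = hf/c, so p = 3.470 × 10^-27 kg·m/s.
Converting to eV/c: p = 6.493 eV/c ≈ 6.49 eV/c.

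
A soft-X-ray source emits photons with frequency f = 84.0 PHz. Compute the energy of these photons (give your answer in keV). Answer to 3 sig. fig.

Convert to SI: f = 84.0 PHz = 8.40 × 10^16 Hz.
Apply E = hf: E = 5.566 × 10^-17 J.
Converting to keV: E = 0.3474 keV ≈ 0.347 keV.

0.347 keV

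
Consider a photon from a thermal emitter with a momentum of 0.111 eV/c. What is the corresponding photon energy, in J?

Convert to SI: p = 0.111 eV/c = 5.9322e-29 kg·m/s.
Since E = pc for a photon, E = 1.778e-20 J.
So E ≈ 1.78e-20 J.

1.78e-20 J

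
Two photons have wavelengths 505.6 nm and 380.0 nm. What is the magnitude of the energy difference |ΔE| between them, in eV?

0.811 eV

Using E = hc/λ: E₁ = 3.9289e-19 J, E₂ = 5.2275e-19 J.
|ΔE| = |3.9289e-19 − 5.2275e-19| = 1.30e-19 J = 0.811 eV.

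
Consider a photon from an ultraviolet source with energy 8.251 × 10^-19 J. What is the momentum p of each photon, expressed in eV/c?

Take c = 2.99792458 × 10^8 m/s, 1 eV = 1.602176634 × 10^-19 J.
The photon relation is p = E/c, giving p = 2.752 × 10^-27 kg·m/s.
Converting to eV/c: p = 5.150 eV/c ≈ 5.15 eV/c.

5.15 eV/c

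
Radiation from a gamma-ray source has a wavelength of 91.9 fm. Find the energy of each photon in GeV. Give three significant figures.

0.0135 GeV

In SI units: λ = 91.9 fm = 9.19e-14 m.
For a photon E = hc/λ, so E = 2.162e-12 J.
Converting to GeV: E = 0.01349 GeV ≈ 0.0135 GeV.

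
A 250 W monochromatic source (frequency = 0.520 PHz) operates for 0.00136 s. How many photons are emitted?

Total energy: E_total = P·t = 250 × 0.00136 = 0.3400 J.
Per-photon energy: E = 3.446e-19 J.
N = E_total / E_photon = 9.87e17.

9.87e17 photons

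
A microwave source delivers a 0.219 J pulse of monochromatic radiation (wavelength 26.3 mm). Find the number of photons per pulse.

Per-photon energy: E = 7.553 × 10^-24 J (from wavelength = 26.3 mm).
N = E_total / E_photon = 0.219 J / 7.553 × 10^-24 J = 2.90 × 10^22.

2.90 × 10^22 photons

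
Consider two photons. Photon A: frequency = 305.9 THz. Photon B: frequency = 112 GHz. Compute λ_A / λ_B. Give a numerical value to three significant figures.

λ_A = 9.800e-7 m (from frequency = 305.9 THz, via λ = c/f).
λ_B = 0.002677 m (from frequency = 112 GHz, via λ = c/f).
Ratio = 9.800e-7 / 0.002677 = 3.66e-4.

3.66e-4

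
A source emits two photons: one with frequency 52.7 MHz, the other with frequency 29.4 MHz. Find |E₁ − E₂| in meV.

Using E = hf: E₁ = 3.492 × 10^-26 J, E₂ = 1.948 × 10^-26 J.
|ΔE| = |3.492 × 10^-26 − 1.948 × 10^-26| = 1.54 × 10^-26 J = 9.64 × 10^-5 meV.

9.64 × 10^-5 meV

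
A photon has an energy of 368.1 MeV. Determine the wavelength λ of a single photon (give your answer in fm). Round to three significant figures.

3.37 fm

In SI units: E = 368.1 MeV = 5.8976 × 10^-11 J.
Apply λ = hc/E: λ = 3.368 × 10^-15 m.
Converting to fm: λ = 3.368 fm ≈ 3.37 fm.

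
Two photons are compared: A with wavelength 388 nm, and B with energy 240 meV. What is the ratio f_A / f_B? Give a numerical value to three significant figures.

f_A = 7.727·10^14 Hz (from wavelength = 388 nm, via f = c/λ).
f_B = 5.803·10^13 Hz (from energy = 240 meV, via f = E/h).
Ratio = 7.727·10^14 / 5.803·10^13 = 13.3.

13.3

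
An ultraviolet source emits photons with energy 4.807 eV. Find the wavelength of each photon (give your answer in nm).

First convert: E = 4.807 eV = 7.7017e-19 J.
For a photon λ = hc/E, so λ = 2.579e-7 m.
Converting to nm: λ = 257.9 nm ≈ 258 nm.

258 nm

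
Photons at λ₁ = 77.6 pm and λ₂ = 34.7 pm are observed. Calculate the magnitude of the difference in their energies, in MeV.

Using E = hc/λ: E₁ = 2.560 × 10^-15 J, E₂ = 5.725 × 10^-15 J.
|ΔE| = |2.560 × 10^-15 − 5.725 × 10^-15| = 3.16 × 10^-15 J = 0.0198 MeV.

0.0198 MeV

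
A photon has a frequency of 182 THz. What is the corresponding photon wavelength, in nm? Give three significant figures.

1650 nm

Use c = 2.99792458e8 m/s.
Convert to SI: f = 182 THz = 1.82e14 Hz.
Since λ = c/f for a photon, λ = 1.647e-6 m.
Converting to nm: λ = 1647 nm ≈ 1650 nm.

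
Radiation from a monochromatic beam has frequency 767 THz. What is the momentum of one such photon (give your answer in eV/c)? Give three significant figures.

Take h = 6.62607015 × 10^-34 J·s, c = 2.99792458 × 10^8 m/s, 1 eV = 1.602176634 × 10^-19 J.
First convert: f = 767 THz = 7.67 × 10^14 Hz.
The photon relation is p = hf/c, giving p = 1.695 × 10^-27 kg·m/s.
Converting to eV/c: p = 3.172 eV/c ≈ 3.17 eV/c.

3.17 eV/c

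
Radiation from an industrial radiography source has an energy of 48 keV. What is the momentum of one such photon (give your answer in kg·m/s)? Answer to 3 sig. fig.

2.57 × 10^-23 kg·m/s

First convert: E = 48 keV = 7.6904 × 10^-15 J.
For a photon p = E/c, so p = 2.565 × 10^-23 kg·m/s.
So p ≈ 2.57 × 10^-23 kg·m/s.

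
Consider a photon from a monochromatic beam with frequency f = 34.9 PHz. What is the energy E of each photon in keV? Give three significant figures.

First convert: f = 34.9 PHz = 3.49 × 10^16 Hz.
Apply E = hf: E = 2.312 × 10^-17 J.
Converting to keV: E = 0.1443 keV ≈ 0.144 keV.

0.144 keV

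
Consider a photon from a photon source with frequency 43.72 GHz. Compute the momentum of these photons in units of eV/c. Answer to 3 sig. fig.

1.81 × 10^-4 eV/c

First convert: f = 43.72 GHz = 4.372 × 10^10 Hz.
Since p = hf/c for a photon, p = 9.663 × 10^-32 kg·m/s.
Converting to eV/c: p = 1.808 × 10^-4 eV/c ≈ 1.81 × 10^-4 eV/c.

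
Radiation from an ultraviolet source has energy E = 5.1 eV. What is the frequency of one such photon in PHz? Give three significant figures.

In SI units: E = 5.1 eV = 8.1711 × 10^-19 J.
For a photon f = E/h, so f = 1.233 × 10^15 Hz.
Converting to PHz: f = 1.233 PHz ≈ 1.23 PHz.

1.23 PHz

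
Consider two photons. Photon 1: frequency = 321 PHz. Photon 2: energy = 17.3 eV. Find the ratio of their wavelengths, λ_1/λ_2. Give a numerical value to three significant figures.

λ_1 = 9.339 × 10^-10 m (from frequency = 321 PHz, via λ = c/f).
λ_2 = 7.167 × 10^-8 m (from energy = 17.3 eV, via λ = hc/E).
Ratio = 9.339 × 10^-10 / 7.167 × 10^-8 = 0.0130.

0.0130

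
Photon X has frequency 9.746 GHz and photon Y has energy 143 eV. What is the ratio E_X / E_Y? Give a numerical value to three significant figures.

2.82 × 10^-7

E_X = 6.458 × 10^-24 J (from frequency = 9.746 GHz, via E = hf).
E_Y = 2.291 × 10^-17 J (from energy = 143 eV, via E given directly).
Ratio = 6.458 × 10^-24 / 2.291 × 10^-17 = 2.82 × 10^-7.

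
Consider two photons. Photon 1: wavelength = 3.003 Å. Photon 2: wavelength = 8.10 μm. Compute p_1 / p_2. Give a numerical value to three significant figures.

p_1 = 2.206·10^-24 kg·m/s (from wavelength = 3.003 Å, via p = h/λ).
p_2 = 8.180·10^-29 kg·m/s (from wavelength = 8.10 μm, via p = h/λ).
Ratio = 2.206·10^-24 / 8.180·10^-29 = 2.70·10^4.

2.70·10^4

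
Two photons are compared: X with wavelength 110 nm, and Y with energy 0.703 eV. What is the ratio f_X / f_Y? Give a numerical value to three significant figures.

f_X = 2.725e15 Hz (from wavelength = 110 nm, via f = c/λ).
f_Y = 1.700e14 Hz (from energy = 0.703 eV, via f = E/h).
Ratio = 2.725e15 / 1.700e14 = 16.0.

16.0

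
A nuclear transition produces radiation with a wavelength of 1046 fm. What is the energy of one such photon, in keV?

Use h = 6.62607015 × 10^-34 J·s, c = 2.99792458 × 10^8 m/s, 1 eV = 1.602176634 × 10^-19 J.
Convert to SI: λ = 1046 fm = 1.046 × 10^-12 m.
Since E = hc/λ for a photon, E = 1.899 × 10^-13 J.
Converting to keV: E = 1185 keV ≈ 1190 keV.

1190 keV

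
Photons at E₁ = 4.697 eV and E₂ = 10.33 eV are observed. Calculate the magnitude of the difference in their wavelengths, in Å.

Using λ = hc/E: λ₁ = 2.6396e-7 m, λ₂ = 1.2002e-7 m.
|Δλ| = |2.6396e-7 − 1.2002e-7| = 1.44e-7 m = 1440 Å.

1440 Å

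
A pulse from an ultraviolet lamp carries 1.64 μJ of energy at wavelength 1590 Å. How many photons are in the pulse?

Per-photon energy: E = 1.249 × 10^-18 J (from wavelength = 1590 Å).
N = E_total / E_photon = 1.64 × 10^-6 J / 1.249 × 10^-18 J = 1.31 × 10^12.

1.31 × 10^12 photons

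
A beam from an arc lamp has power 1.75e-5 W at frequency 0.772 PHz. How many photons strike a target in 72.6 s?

2.48e15 photons

Total energy: E_total = P·t = 1.75e-5 × 72.6 = 0.001270 J.
Per-photon energy: E = 5.115e-19 J.
N = E_total / E_photon = 2.48e15.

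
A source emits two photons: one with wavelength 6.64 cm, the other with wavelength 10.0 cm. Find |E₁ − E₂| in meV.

Using E = hc/λ: E₁ = 2.992 × 10^-24 J, E₂ = 1.986 × 10^-24 J.
|ΔE| = |2.992 × 10^-24 − 1.986 × 10^-24| = 1.01 × 10^-24 J = 6.27 × 10^-3 meV.

6.27 × 10^-3 meV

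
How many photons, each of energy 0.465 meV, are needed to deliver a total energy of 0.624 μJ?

8.38 × 10^15 photons

Per-photon energy: E = 7.450 × 10^-23 J (from energy = 0.465 meV).
N = E_total / E_photon = 6.24 × 10^-7 J / 7.450 × 10^-23 J = 8.38 × 10^15.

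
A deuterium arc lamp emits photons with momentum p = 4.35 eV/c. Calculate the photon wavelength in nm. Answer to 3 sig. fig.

Take h = 6.62607015 × 10^-34 J·s, c = 2.99792458 × 10^8 m/s, 1 eV = 1.602176634 × 10^-19 J.
Convert to SI: p = 4.35 eV/c = 2.3248 × 10^-27 kg·m/s.
Since λ = h/p for a photon, λ = 2.850 × 10^-7 m.
Converting to nm: λ = 285.0 nm ≈ 285 nm.

285 nm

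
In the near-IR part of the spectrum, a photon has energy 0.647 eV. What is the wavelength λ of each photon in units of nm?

Convert to SI: E = 0.647 eV = 1.0366e-19 J.
Since λ = hc/E for a photon, λ = 1.916e-6 m.
Converting to nm: λ = 1916 nm ≈ 1920 nm.

1920 nm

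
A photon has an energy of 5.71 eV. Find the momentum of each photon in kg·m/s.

In SI units: E = 5.71 eV = 9.1484 × 10^-19 J.
For a photon p = E/c, so p = 3.052 × 10^-27 kg·m/s.
So p ≈ 3.05 × 10^-27 kg·m/s.

3.05 × 10^-27 kg·m/s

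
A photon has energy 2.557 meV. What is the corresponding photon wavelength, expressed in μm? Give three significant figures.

485 μm

(h = 6.62607015e-34 J·s, c = 2.99792458e8 m/s, 1 eV = 1.602176634e-19 J.)
Convert to SI: E = 2.557 meV = 4.0968e-22 J.
Since λ = hc/E for a photon, λ = 4.849e-4 m.
Converting to μm: λ = 484.9 μm ≈ 485 μm.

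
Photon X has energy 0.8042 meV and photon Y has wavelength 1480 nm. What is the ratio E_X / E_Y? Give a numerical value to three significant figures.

E_X = 1.288e-22 J (from energy = 0.8042 meV, via E given directly).
E_Y = 1.342e-19 J (from wavelength = 1480 nm, via E = hc/λ).
Ratio = 1.288e-22 / 1.342e-19 = 9.60e-4.

9.60e-4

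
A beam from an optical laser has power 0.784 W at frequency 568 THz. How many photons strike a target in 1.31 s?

Total energy: E_total = P·t = 0.784 × 1.31 = 1.027 J.
Per-photon energy: E = 3.764 × 10^-19 J.
N = E_total / E_photon = 2.73 × 10^18.

2.73 × 10^18 photons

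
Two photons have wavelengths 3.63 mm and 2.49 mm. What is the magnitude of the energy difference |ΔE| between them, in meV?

Using E = hc/λ: E₁ = 5.472·10^-23 J, E₂ = 7.978·10^-23 J.
|ΔE| = |5.472·10^-23 − 7.978·10^-23| = 2.51·10^-23 J = 0.156 meV.

0.156 meV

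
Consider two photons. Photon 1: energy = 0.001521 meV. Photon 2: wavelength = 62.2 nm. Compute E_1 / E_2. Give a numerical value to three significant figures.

7.63e-8

E_1 = 2.437e-25 J (from energy = 0.001521 meV, via E given directly).
E_2 = 3.194e-18 J (from wavelength = 62.2 nm, via E = hc/λ).
Ratio = 2.437e-25 / 3.194e-18 = 7.63e-8.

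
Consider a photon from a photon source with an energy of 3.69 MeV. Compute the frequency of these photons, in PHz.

First convert: E = 3.69 MeV = 5.9120e-13 J.
Since f = E/h for a photon, f = 8.922e20 Hz.
Converting to PHz: f = 892200 PHz ≈ 8.92e5 PHz.

8.92e5 PHz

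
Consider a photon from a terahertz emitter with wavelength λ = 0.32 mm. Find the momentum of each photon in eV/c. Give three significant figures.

Use h = 6.62607015e-34 J·s, c = 2.99792458e8 m/s, 1 eV = 1.602176634e-19 J.
In SI units: λ = 0.32 mm = 3.2e-4 m.
The photon relation is p = h/λ, giving p = 2.071e-30 kg·m/s.
Converting to eV/c: p = 0.003875 eV/c ≈ 3.87e-3 eV/c.

3.87e-3 eV/c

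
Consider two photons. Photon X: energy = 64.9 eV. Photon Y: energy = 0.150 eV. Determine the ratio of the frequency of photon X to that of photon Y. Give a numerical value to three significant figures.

433

f_X = 1.569e16 Hz (from energy = 64.9 eV, via f = E/h).
f_Y = 3.627e13 Hz (from energy = 0.150 eV, via f = E/h).
Ratio = 1.569e16 / 3.627e13 = 433.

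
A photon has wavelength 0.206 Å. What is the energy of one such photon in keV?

Use h = 6.62607015 × 10^-34 J·s, c = 2.99792458 × 10^8 m/s, 1 eV = 1.602176634 × 10^-19 J.
Convert to SI: λ = 0.206 Å = 2.06 × 10^-11 m.
For a photon E = hc/λ, so E = 9.643 × 10^-15 J.
Converting to keV: E = 60.19 keV ≈ 60.2 keV.

60.2 keV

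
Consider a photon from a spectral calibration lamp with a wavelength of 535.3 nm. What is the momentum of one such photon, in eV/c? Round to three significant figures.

(h = 6.62607015·10^-34 J·s, c = 2.99792458·10^8 m/s, 1 eV = 1.602176634·10^-19 J.)
In SI units: λ = 535.3 nm = 5.353·10^-7 m.
For a photon p = h/λ, so p = 1.238·10^-27 kg·m/s.
Converting to eV/c: p = 2.316 eV/c ≈ 2.32 eV/c.

2.32 eV/c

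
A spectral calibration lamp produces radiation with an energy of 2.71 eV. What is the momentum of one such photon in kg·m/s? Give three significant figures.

Take c = 2.99792458·10^8 m/s, 1 eV = 1.602176634·10^-19 J.
First convert: E = 2.71 eV = 4.3419·10^-19 J.
The photon relation is p = E/c, giving p = 1.448·10^-27 kg·m/s.
So p ≈ 1.45·10^-27 kg·m/s.

1.45·10^-27 kg·m/s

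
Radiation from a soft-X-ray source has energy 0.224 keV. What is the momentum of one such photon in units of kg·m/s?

Use c = 2.99792458·10^8 m/s, 1 eV = 1.602176634·10^-19 J.
In SI units: E = 0.224 keV = 3.5889·10^-17 J.
Since p = E/c for a photon, p = 1.197·10^-25 kg·m/s.
So p ≈ 1.20·10^-25 kg·m/s.

1.20·10^-25 kg·m/s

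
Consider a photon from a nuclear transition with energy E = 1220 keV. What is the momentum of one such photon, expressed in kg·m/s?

6.52e-22 kg·m/s

In SI units: E = 1220 keV = 1.9547e-13 J.
Apply p = E/c: p = 6.520e-22 kg·m/s.
So p ≈ 6.52e-22 kg·m/s.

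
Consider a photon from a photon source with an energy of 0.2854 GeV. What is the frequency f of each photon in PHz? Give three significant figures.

Take h = 6.62607015e-34 J·s, 1 eV = 1.602176634e-19 J.
Convert to SI: E = 0.2854 GeV = 4.5726e-11 J.
The photon relation is f = E/h, giving f = 6.901e22 Hz.
Converting to PHz: f = 6.901e7 PHz ≈ 6.90e7 PHz.

6.90e7 PHz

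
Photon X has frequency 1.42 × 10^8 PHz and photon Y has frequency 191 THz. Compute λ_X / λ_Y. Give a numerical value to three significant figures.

λ_X = 2.111 × 10^-15 m (from frequency = 1.42 × 10^8 PHz, via λ = c/f).
λ_Y = 1.570 × 10^-6 m (from frequency = 191 THz, via λ = c/f).
Ratio = 2.111 × 10^-15 / 1.570 × 10^-6 = 1.35 × 10^-9.

1.35 × 10^-9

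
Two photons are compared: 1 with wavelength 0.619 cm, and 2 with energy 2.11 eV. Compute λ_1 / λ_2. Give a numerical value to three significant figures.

1.05 × 10^4

λ_1 = 0.006190 m (from wavelength = 0.619 cm, via λ given directly).
λ_2 = 5.876 × 10^-7 m (from energy = 2.11 eV, via λ = hc/E).
Ratio = 0.006190 / 5.876 × 10^-7 = 1.05 × 10^4.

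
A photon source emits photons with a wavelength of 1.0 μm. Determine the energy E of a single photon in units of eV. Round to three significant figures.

Take h = 6.62607015 × 10^-34 J·s, c = 2.99792458 × 10^8 m/s, 1 eV = 1.602176634 × 10^-19 J.
In SI units: λ = 1.0 μm = 1.0 × 10^-6 m.
The photon relation is E = hc/λ, giving E = 1.986 × 10^-19 J.
Converting to eV: E = 1.240 eV ≈ 1.24 eV.

1.24 eV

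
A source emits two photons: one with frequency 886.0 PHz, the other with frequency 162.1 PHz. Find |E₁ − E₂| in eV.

2990 eV

Using E = hf: E₁ = 5.8707e-16 J, E₂ = 1.0741e-16 J.
|ΔE| = |5.8707e-16 − 1.0741e-16| = 4.80e-16 J = 2990 eV.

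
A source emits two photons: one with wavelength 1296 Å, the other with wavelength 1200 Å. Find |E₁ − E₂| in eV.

Using E = hc/λ: E₁ = 1.5328e-18 J, E₂ = 1.6554e-18 J.
|ΔE| = |1.5328e-18 − 1.6554e-18| = 1.23e-19 J = 0.765 eV.

0.765 eV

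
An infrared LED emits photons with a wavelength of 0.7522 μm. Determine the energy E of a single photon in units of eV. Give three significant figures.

1.65 eV

Use h = 6.62607015 × 10^-34 J·s, c = 2.99792458 × 10^8 m/s, 1 eV = 1.602176634 × 10^-19 J.
In SI units: λ = 0.7522 μm = 7.522 × 10^-7 m.
Apply E = hc/λ: E = 2.641 × 10^-19 J.
Converting to eV: E = 1.648 eV ≈ 1.65 eV.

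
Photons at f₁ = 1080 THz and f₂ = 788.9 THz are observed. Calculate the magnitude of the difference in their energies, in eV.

Using E = hf: E₁ = 7.1562 × 10^-19 J, E₂ = 5.2273 × 10^-19 J.
|ΔE| = |7.1562 × 10^-19 − 5.2273 × 10^-19| = 1.93 × 10^-19 J = 1.20 eV.

1.20 eV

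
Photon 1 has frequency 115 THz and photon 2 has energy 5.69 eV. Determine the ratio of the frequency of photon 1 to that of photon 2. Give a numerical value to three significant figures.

f_1 = 1.150e14 Hz (from frequency = 115 THz, via f given directly).
f_2 = 1.376e15 Hz (from energy = 5.69 eV, via f = E/h).
Ratio = 1.150e14 / 1.376e15 = 0.0836.

0.0836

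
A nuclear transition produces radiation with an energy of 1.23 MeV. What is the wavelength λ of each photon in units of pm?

Use h = 6.62607015 × 10^-34 J·s, c = 2.99792458 × 10^8 m/s, 1 eV = 1.602176634 × 10^-19 J.
First convert: E = 1.23 MeV = 1.9707 × 10^-13 J.
The photon relation is λ = hc/E, giving λ = 1.008 × 10^-12 m.
Converting to pm: λ = 1.008 pm ≈ 1.01 pm.

1.01 pm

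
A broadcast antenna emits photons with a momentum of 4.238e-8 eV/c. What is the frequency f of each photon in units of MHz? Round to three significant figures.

10.2 MHz

Use h = 6.62607015e-34 J·s, c = 2.99792458e8 m/s, 1 eV = 1.602176634e-19 J.
Convert to SI: p = 4.238e-8 eV/c = 2.2649e-35 kg·m/s.
Since f = pc/h for a photon, f = 1.025e7 Hz.
Converting to MHz: f = 10.25 MHz ≈ 10.2 MHz.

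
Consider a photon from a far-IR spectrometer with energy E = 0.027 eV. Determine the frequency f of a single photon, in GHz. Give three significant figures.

(h = 6.62607015·10^-34 J·s, 1 eV = 1.602176634·10^-19 J.)
Convert to SI: E = 0.027 eV = 4.3259·10^-21 J.
Apply f = E/h: f = 6.529·10^12 Hz.
Converting to GHz: f = 6529 GHz ≈ 6530 GHz.

6530 GHz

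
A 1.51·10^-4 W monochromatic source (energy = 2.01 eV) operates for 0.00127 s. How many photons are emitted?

Total energy: E_total = P·t = 1.51·10^-4 × 0.00127 = 1.918·10^-7 J.
Per-photon energy: E = 3.220·10^-19 J.
N = E_total / E_photon = 5.95·10^11.

5.95·10^11 photons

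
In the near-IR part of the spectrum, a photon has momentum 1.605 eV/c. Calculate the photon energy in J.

2.57e-19 J

Take c = 2.99792458e8 m/s, 1 eV = 1.602176634e-19 J.
Convert to SI: p = 1.605 eV/c = 8.5776e-28 kg·m/s.
For a photon E = pc, so E = 2.571e-19 J.
So E ≈ 2.57e-19 J.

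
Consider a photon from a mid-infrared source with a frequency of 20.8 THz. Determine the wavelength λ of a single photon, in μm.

14.4 μm

In SI units: f = 20.8 THz = 2.08·10^13 Hz.
For a photon λ = c/f, so λ = 1.441·10^-5 m.
Converting to μm: λ = 14.41 μm ≈ 14.4 μm.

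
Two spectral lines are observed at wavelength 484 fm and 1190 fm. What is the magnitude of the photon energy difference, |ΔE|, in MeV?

Using E = hc/λ: E₁ = 4.104·10^-13 J, E₂ = 1.669·10^-13 J.
|ΔE| = |4.104·10^-13 − 1.669·10^-13| = 2.43·10^-13 J = 1.52 MeV.

1.52 MeV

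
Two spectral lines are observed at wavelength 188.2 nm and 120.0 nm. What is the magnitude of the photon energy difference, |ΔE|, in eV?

Using E = hc/λ: E₁ = 1.0555 × 10^-18 J, E₂ = 1.6554 × 10^-18 J.
|ΔE| = |1.0555 × 10^-18 − 1.6554 × 10^-18| = 6.00 × 10^-19 J = 3.74 eV.

3.74 eV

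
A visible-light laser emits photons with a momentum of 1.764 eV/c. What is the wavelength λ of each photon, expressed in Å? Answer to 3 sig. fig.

In SI units: p = 1.764 eV/c = 9.4273·10^-28 kg·m/s.
For a photon λ = h/p, so λ = 7.029·10^-7 m.
Converting to Å: λ = 7029 Å ≈ 7030 Å.

7030 Å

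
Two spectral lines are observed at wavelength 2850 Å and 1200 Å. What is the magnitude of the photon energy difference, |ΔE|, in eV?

Using E = hc/λ: E₁ = 6.9700 × 10^-19 J, E₂ = 1.6554 × 10^-18 J.
|ΔE| = |6.9700 × 10^-19 − 1.6554 × 10^-18| = 9.58 × 10^-19 J = 5.98 eV.

5.98 eV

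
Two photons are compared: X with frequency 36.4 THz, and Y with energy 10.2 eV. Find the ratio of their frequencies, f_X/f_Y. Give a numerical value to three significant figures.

f_X = 3.640 × 10^13 Hz (from frequency = 36.4 THz, via f given directly).
f_Y = 2.466 × 10^15 Hz (from energy = 10.2 eV, via f = E/h).
Ratio = 3.640 × 10^13 / 2.466 × 10^15 = 0.0148.

0.0148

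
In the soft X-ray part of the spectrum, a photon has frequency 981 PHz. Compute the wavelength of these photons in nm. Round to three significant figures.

Use c = 2.99792458e8 m/s.
In SI units: f = 981 PHz = 9.81e17 Hz.
Apply λ = c/f: λ = 3.056e-10 m.
Converting to nm: λ = 0.3056 nm ≈ 0.306 nm.

0.306 nm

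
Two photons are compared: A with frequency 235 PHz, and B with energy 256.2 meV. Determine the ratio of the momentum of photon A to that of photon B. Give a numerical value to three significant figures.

p_A = 5.194e-25 kg·m/s (from frequency = 235 PHz, via p = hf/c).
p_B = 1.369e-28 kg·m/s (from energy = 256.2 meV, via p = E/c).
Ratio = 5.194e-25 / 1.369e-28 = 3790.

3790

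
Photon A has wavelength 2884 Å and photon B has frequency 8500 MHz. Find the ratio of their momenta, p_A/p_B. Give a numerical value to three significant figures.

1.22 × 10^5

p_A = 2.298 × 10^-27 kg·m/s (from wavelength = 2884 Å, via p = h/λ).
p_B = 1.879 × 10^-32 kg·m/s (from frequency = 8500 MHz, via p = hf/c).
Ratio = 2.298 × 10^-27 / 1.879 × 10^-32 = 1.22 × 10^5.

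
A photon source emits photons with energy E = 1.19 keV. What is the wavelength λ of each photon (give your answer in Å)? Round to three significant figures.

10.4 Å

Take h = 6.62607015 × 10^-34 J·s, c = 2.99792458 × 10^8 m/s, 1 eV = 1.602176634 × 10^-19 J.
Convert to SI: E = 1.19 keV = 1.9066 × 10^-16 J.
For a photon λ = hc/E, so λ = 1.042 × 10^-9 m.
Converting to Å: λ = 10.42 Å ≈ 10.4 Å.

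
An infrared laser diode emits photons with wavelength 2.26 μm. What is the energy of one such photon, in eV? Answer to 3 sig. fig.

0.549 eV

First convert: λ = 2.26 μm = 2.26e-6 m.
For a photon E = hc/λ, so E = 8.790e-20 J.
Converting to eV: E = 0.5486 eV ≈ 0.549 eV.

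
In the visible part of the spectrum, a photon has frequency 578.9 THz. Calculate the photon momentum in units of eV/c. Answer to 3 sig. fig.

(h = 6.62607015e-34 J·s, c = 2.99792458e8 m/s, 1 eV = 1.602176634e-19 J.)
First convert: f = 578.9 THz = 5.789e14 Hz.
Since p = hf/c for a photon, p = 1.279e-27 kg·m/s.
Converting to eV/c: p = 2.394 eV/c ≈ 2.39 eV/c.

2.39 eV/c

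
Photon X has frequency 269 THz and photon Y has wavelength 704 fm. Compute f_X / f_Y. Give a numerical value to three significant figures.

6.32e-7

f_X = 2.690e14 Hz (from frequency = 269 THz, via f given directly).
f_Y = 4.258e20 Hz (from wavelength = 704 fm, via f = c/λ).
Ratio = 2.690e14 / 4.258e20 = 6.32e-7.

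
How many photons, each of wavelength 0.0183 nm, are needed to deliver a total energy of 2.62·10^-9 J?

2.41·10^5 photons

Per-photon energy: E = 1.085·10^-14 J (from wavelength = 0.0183 nm).
N = E_total / E_photon = 2.62·10^-9 J / 1.085·10^-14 J = 2.41·10^5.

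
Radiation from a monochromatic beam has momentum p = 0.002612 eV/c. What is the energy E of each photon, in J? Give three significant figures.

First convert: p = 0.002612 eV/c = 1.3959e-30 kg·m/s.
For a photon E = pc, so E = 4.185e-22 J.
So E ≈ 4.18e-22 J.

4.18e-22 J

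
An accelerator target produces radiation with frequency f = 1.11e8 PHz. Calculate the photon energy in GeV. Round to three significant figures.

Use h = 6.62607015e-34 J·s, 1 eV = 1.602176634e-19 J.
In SI units: f = 1.11e8 PHz = 1.11e23 Hz.
Since E = hf for a photon, E = 7.355e-11 J.
Converting to GeV: E = 0.4591 GeV ≈ 0.459 GeV.

0.459 GeV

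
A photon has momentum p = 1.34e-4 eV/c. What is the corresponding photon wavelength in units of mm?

9.25 mm

Take h = 6.62607015e-34 J·s, c = 2.99792458e8 m/s, 1 eV = 1.602176634e-19 J.
In SI units: p = 1.34e-4 eV/c = 7.1613e-32 kg·m/s.
Apply λ = h/p: λ = 0.009253 m.
Converting to mm: λ = 9.253 mm ≈ 9.25 mm.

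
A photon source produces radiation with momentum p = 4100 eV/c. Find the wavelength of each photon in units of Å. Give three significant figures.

First convert: p = 4100 eV/c = 2.1912e-24 kg·m/s.
The photon relation is λ = h/p, giving λ = 3.024e-10 m.
Converting to Å: λ = 3.024 Å ≈ 3.02 Å.

3.02 Å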